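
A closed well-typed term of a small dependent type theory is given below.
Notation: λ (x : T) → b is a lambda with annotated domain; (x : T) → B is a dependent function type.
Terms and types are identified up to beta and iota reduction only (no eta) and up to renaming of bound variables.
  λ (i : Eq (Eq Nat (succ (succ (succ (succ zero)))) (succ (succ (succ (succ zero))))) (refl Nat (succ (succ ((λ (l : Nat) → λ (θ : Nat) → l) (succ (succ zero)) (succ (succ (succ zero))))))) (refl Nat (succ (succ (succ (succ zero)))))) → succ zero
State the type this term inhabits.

inferred type:
  (i : Eq (Eq Nat (succ (succ (succ (succ zero)))) (succ (succ (succ (succ zero))))) (refl Nat (succ (succ (succ (succ zero))))) (refl Nat (succ (succ (succ (succ zero)))))) → Nat


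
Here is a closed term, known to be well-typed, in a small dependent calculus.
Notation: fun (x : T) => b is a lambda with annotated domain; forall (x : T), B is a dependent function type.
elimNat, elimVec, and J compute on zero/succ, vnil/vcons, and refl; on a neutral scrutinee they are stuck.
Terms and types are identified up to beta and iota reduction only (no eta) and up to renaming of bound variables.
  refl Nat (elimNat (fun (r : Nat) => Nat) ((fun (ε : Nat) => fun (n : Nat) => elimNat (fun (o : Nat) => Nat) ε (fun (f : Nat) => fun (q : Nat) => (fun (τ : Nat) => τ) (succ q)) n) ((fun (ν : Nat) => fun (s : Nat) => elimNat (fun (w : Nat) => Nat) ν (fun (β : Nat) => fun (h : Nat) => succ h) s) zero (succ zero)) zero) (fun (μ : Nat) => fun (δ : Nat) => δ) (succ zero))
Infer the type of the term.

type:
  Eq Nat (succ zero) (succ zero)


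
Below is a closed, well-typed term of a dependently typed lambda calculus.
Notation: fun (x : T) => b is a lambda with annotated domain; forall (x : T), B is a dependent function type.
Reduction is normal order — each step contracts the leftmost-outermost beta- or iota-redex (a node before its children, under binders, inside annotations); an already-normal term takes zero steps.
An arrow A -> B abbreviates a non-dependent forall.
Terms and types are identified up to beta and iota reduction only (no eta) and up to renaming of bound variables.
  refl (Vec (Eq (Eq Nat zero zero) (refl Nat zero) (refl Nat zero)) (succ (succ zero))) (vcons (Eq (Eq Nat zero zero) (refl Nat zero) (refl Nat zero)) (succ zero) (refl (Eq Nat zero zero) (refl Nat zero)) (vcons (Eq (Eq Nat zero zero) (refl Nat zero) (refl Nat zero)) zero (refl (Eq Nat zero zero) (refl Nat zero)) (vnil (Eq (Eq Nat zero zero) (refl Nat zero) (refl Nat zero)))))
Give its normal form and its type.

resulting normal form:
  refl (Vec (Eq (Eq Nat zero zero) (refl Nat zero) (refl Nat zero)) (succ (succ zero))) (vcons (Eq (Eq Nat zero zero) (refl Nat zero) (refl Nat zero)) (succ zero) (refl (Eq Nat zero zero) (refl Nat zero)) (vcons (Eq (Eq Nat zero zero) (refl Nat zero) (refl Nat zero)) zero (refl (Eq Nat zero zero) (refl Nat zero)) (vnil (Eq (Eq Nat zero zero) (refl Nat zero) (refl Nat zero)))))
type:
  Eq (Vec (Eq (Eq Nat zero zero) (refl Nat zero) (refl Nat zero)) (succ (succ zero))) (vcons (Eq (Eq Nat zero zero) (refl Nat zero) (refl Nat zero)) (succ zero) (refl (Eq Nat zero zero) (refl Nat zero)) (vcons (Eq (Eq Nat zero zero) (refl Nat zero) (refl Nat zero)) zero (refl (Eq Nat zero zero) (refl Nat zero)) (vnil (Eq (Eq Nat zero zero) (refl Nat zero) (refl Nat zero))))) (vcons (Eq (Eq Nat zero zero) (refl Nat zero) (refl Nat zero)) (succ zero) (refl (Eq Nat zero zero) (refl Nat zero)) (vcons (Eq (Eq Nat zero zero) (refl Nat zero) (refl Nat zero)) zero (refl (Eq Nat zero zero) (refl Nat zero)) (vnil (Eq (Eq Nat zero zero) (refl Nat zero) (refl Nat zero)))))


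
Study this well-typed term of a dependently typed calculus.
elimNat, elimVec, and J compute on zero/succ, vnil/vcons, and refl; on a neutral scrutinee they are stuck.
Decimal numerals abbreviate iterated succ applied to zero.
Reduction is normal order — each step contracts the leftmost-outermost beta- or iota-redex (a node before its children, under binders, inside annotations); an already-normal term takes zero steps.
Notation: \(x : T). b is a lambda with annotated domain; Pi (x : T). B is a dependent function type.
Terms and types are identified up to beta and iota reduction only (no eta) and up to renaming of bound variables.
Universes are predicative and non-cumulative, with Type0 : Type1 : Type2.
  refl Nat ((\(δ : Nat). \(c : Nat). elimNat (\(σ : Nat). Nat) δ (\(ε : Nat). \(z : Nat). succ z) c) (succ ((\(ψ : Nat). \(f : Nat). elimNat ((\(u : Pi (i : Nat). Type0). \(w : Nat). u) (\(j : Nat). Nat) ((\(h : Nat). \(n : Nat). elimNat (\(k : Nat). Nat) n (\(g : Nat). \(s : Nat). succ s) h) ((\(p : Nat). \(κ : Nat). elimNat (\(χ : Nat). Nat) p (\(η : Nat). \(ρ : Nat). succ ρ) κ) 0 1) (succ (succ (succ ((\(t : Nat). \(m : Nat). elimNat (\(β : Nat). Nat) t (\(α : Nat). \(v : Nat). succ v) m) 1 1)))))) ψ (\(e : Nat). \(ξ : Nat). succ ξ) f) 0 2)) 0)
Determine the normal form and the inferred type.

normal form:
  refl Nat 3
type:
  Eq Nat 3 3
observation: the term reaches its normal form after 12 normal-order steps.


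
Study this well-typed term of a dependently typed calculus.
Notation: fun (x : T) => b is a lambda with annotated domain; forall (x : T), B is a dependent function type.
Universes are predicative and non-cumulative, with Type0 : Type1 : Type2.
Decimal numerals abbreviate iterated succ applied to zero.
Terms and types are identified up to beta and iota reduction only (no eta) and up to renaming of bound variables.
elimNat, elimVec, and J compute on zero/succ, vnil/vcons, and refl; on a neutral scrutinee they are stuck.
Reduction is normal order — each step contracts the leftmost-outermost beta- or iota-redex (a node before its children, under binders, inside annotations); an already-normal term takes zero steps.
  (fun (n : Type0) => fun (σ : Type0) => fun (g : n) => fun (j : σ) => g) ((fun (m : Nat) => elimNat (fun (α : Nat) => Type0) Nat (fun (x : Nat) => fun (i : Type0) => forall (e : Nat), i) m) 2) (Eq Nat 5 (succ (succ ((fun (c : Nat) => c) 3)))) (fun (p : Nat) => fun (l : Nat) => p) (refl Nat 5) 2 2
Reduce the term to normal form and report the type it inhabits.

normal form:
  2
type:
  Nat


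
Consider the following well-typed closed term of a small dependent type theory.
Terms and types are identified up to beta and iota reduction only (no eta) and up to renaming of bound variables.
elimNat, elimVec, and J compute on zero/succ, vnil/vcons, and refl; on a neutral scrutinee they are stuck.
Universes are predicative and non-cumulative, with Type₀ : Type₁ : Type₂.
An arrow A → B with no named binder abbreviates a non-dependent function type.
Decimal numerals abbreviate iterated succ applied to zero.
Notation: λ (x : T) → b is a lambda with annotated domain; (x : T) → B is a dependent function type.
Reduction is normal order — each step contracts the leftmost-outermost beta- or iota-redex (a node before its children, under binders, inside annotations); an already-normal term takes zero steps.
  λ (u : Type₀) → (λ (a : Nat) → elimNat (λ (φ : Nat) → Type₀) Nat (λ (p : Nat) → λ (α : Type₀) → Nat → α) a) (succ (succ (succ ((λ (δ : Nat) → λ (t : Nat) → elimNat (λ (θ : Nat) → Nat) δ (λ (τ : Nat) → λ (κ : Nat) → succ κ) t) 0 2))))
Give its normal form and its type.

resulting normal form:
  λ (u : Type₀) → Nat → Nat → Nat → Nat → Nat → Nat
inferred type:
  Type₀ → Type₀


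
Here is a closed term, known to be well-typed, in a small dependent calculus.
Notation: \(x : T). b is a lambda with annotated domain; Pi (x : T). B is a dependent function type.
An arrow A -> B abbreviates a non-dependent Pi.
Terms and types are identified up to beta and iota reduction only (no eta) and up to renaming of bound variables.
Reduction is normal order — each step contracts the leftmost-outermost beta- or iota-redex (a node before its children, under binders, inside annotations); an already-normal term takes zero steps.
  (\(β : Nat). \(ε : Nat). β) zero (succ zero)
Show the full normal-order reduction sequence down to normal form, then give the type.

normal-order reduction sequence:
  (\(β : Nat). \(ε : Nat). β) zero (succ zero)
  ~> (\(β : Nat). zero) (succ zero)
  ~> zero
the term's type:
  Nat


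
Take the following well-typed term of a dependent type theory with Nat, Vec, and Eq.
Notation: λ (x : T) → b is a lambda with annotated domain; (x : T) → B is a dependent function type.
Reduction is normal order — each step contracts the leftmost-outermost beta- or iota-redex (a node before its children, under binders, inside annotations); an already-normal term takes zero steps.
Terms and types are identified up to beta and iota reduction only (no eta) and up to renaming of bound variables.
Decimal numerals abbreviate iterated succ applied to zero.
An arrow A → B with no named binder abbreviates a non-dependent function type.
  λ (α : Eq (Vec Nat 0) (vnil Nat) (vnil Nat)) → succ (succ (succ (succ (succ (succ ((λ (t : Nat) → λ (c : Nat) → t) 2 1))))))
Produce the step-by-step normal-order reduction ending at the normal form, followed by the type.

normal-order reduction:
  λ (α : Eq (Vec Nat 0) (vnil Nat) (vnil Nat)) → succ (succ (succ (succ (succ (succ ((λ (t : Nat) → λ (c : Nat) → t) 2 1))))))
  ~> λ (α : Eq (Vec Nat 0) (vnil Nat) (vnil Nat)) → succ (succ (succ (succ (succ (succ ((λ (t : Nat) → 2) 1))))))
  ~> λ (α : Eq (Vec Nat 0) (vnil Nat) (vnil Nat)) → 8
type:
  Eq (Vec Nat 0) (vnil Nat) (vnil Nat) → Nat


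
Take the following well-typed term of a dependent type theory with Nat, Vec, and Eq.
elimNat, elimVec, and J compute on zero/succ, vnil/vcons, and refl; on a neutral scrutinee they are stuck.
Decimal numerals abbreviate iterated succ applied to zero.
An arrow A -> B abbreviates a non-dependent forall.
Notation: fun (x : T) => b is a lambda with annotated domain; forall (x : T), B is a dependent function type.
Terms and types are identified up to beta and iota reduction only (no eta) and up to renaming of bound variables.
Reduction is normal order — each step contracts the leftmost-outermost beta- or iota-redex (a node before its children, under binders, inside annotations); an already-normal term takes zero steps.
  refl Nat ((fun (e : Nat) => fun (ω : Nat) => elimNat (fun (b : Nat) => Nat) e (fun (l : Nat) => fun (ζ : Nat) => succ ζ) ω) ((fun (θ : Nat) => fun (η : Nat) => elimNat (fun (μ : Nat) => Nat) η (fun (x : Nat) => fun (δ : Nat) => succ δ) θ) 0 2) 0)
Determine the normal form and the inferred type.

normal form:
  refl Nat 2
inferred type:
  Eq Nat 2 2


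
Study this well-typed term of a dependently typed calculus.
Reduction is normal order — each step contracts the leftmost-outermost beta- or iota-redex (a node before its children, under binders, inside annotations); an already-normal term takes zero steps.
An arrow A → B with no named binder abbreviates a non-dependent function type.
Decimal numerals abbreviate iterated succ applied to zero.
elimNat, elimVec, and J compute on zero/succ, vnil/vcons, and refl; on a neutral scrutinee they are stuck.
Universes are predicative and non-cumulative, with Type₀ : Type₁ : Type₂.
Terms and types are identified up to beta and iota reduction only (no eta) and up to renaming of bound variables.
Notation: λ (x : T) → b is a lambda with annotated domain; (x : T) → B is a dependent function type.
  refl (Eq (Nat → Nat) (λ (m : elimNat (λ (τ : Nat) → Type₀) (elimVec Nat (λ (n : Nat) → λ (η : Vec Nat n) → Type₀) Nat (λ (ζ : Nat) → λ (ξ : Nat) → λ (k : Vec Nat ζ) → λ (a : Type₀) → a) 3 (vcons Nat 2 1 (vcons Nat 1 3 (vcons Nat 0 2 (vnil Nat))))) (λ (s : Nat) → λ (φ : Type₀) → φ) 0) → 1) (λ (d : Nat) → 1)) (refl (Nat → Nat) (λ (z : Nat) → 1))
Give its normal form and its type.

reduced normal form:
  refl (Eq (Nat → Nat) (λ (m : Nat) → 1) (λ (τ : Nat) → 1)) (refl (Nat → Nat) (λ (n : Nat) → 1))
the term's type:
  Eq (Eq (Nat → Nat) (λ (m : Nat) → 1) (λ (τ : Nat) → 1)) (refl (Nat → Nat) (λ (n : Nat) → 1)) (refl (Nat → Nat) (λ (η : Nat) → 1))
observation: 17 normal-order steps separate the term from its normal form.


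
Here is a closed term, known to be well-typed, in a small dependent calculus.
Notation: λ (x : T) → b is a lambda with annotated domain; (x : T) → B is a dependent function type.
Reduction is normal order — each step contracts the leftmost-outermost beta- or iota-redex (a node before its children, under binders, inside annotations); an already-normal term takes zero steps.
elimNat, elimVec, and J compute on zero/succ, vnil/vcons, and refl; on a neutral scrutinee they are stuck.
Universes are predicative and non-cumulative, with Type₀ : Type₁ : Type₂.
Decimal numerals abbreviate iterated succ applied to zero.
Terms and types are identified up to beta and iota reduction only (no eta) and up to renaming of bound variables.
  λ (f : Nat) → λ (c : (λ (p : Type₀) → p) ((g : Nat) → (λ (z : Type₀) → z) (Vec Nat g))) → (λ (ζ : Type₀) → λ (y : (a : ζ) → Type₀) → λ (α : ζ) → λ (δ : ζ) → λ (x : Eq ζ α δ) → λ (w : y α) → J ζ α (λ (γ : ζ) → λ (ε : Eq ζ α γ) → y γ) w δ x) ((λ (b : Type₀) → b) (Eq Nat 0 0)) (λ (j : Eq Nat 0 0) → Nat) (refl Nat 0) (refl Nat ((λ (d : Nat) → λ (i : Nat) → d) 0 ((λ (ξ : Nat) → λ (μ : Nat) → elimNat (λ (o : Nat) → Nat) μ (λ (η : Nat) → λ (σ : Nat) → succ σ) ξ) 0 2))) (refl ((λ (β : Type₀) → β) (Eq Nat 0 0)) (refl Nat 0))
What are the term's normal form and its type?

resulting normal form:
  λ (f : Nat) → λ (c : (p : Nat) → Vec Nat p) → λ (g : Nat) → g
type:
  (f : Nat) → (c : (p : Nat) → Vec Nat p) → (g : Nat) → Nat
observation: contracting a beta-redex first, the term normalizes in 9 steps.


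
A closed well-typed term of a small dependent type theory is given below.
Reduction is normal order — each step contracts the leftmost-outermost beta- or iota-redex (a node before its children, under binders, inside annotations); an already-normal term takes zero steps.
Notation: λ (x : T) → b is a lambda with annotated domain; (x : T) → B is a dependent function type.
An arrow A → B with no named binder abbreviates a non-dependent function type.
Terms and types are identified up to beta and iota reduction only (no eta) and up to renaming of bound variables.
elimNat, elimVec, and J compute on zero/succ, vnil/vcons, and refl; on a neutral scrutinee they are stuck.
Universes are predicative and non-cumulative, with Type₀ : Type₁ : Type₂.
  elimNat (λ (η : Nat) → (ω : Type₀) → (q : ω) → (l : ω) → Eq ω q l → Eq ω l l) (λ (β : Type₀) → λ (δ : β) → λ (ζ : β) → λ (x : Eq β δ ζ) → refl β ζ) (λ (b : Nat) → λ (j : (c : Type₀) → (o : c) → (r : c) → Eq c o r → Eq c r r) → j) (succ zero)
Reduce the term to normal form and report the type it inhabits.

reduced normal form:
  λ (η : Type₀) → λ (ω : η) → λ (q : η) → λ (l : Eq η ω q) → refl η q
inferred type:
  (η : Type₀) → (ω : η) → (q : η) → Eq η ω q → Eq η q q
observation: the leftmost-outermost redex is an elimNat iota-redex, and normalization takes 4 steps.


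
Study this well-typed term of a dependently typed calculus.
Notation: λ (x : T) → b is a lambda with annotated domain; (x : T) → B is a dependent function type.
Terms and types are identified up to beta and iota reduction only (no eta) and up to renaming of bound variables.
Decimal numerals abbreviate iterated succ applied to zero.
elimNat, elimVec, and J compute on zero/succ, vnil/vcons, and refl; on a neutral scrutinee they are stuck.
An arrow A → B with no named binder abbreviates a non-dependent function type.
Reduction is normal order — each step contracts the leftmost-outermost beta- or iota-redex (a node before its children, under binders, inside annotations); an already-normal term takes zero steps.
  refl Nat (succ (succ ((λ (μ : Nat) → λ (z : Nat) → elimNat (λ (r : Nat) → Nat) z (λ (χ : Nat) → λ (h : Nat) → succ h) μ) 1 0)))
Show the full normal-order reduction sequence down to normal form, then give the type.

normal-order reduction sequence:
  refl Nat (succ (succ ((λ (μ : Nat) → λ (z : Nat) → elimNat (λ (r : Nat) → Nat) z (λ (χ : Nat) → λ (h : Nat) → succ h) μ) 1 0)))
  ~> refl Nat (succ (succ ((λ (μ : Nat) → elimNat (λ (z : Nat) → Nat) μ (λ (r : Nat) → λ (χ : Nat) → succ χ) 1) 0)))
  ~> refl Nat (succ (succ (elimNat (λ (μ : Nat) → Nat) 0 (λ (z : Nat) → λ (r : Nat) → succ r) 1)))
  ~> refl Nat (succ (succ ((λ (μ : Nat) → λ (z : Nat) → succ z) 0 (elimNat (λ (r : Nat) → Nat) 0 (λ (χ : Nat) → λ (h : Nat) → succ h) 0))))
  ~> refl Nat (succ (succ ((λ (μ : Nat) → succ μ) (elimNat (λ (z : Nat) → Nat) 0 (λ (r : Nat) → λ (χ : Nat) → succ χ) 0))))
  ~> refl Nat (succ (succ (succ (elimNat (λ (μ : Nat) → Nat) 0 (λ (z : Nat) → λ (r : Nat) → succ r) 0))))
  ~> refl Nat 3
the term's type:
  Eq Nat 3 3


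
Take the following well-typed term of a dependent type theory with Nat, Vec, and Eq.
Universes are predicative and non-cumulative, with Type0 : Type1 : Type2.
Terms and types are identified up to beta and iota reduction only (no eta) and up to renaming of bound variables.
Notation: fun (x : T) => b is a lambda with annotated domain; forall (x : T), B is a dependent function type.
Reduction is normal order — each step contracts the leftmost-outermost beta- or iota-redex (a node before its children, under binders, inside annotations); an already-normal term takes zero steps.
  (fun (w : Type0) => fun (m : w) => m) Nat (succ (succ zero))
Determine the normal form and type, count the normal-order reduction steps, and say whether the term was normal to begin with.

normal form:
  succ (succ zero)
type:
  Nat
normal-order step count: 2
term was already normal: no
first contracted redex: a beta-redex


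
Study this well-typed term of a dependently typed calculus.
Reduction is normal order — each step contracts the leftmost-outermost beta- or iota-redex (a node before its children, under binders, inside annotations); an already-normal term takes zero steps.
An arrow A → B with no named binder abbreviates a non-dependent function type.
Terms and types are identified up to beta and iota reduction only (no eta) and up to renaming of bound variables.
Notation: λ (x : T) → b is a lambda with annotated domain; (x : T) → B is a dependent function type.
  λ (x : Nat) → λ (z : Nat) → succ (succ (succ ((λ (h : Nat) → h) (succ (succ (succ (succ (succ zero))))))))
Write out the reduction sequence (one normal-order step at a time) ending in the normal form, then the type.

normal-order reduction:
  λ (x : Nat) → λ (z : Nat) → succ (succ (succ ((λ (h : Nat) → h) (succ (succ (succ (succ (succ zero))))))))
  ~> λ (x : Nat) → λ (z : Nat) → succ (succ (succ (succ (succ (succ (succ (succ zero)))))))
type:
  Nat → Nat → Nat


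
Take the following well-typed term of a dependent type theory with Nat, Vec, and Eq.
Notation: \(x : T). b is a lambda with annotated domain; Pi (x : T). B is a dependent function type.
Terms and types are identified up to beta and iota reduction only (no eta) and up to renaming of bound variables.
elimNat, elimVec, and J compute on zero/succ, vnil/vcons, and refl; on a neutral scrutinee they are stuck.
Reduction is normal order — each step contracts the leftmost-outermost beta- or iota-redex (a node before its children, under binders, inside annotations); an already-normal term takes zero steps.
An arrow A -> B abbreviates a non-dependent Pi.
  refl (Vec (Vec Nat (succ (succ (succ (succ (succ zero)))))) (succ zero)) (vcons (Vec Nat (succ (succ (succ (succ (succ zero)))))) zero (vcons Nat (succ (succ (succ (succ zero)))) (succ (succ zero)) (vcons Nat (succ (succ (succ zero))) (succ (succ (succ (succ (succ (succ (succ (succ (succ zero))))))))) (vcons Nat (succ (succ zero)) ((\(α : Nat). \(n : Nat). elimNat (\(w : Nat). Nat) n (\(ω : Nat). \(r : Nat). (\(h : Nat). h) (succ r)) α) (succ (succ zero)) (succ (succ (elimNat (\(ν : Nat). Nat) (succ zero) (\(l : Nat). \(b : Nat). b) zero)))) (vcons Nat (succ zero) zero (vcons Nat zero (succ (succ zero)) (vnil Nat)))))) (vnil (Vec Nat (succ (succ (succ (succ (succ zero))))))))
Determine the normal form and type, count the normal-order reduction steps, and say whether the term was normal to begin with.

resulting normal form:
  refl (Vec (Vec Nat (succ (succ (succ (succ (succ zero)))))) (succ zero)) (vcons (Vec Nat (succ (succ (succ (succ (succ zero)))))) zero (vcons Nat (succ (succ (succ (succ zero)))) (succ (succ zero)) (vcons Nat (succ (succ (succ zero))) (succ (succ (succ (succ (succ (succ (succ (succ (succ zero))))))))) (vcons Nat (succ (succ zero)) (succ (succ (succ (succ (succ zero))))) (vcons Nat (succ zero) zero (vcons Nat zero (succ (succ zero)) (vnil Nat)))))) (vnil (Vec Nat (succ (succ (succ (succ (succ zero))))))))
inferred type:
  Eq (Vec (Vec Nat (succ (succ (succ (succ (succ zero)))))) (succ zero)) (vcons (Vec Nat (succ (succ (succ (succ (succ zero)))))) zero (vcons Nat (succ (succ (succ (succ zero)))) (succ (succ zero)) (vcons Nat (succ (succ (succ zero))) (succ (succ (succ (succ (succ (succ (succ (succ (succ zero))))))))) (vcons Nat (succ (succ zero)) (succ (succ (succ (succ (succ zero))))) (vcons Nat (succ zero) zero (vcons Nat zero (succ (succ zero)) (vnil Nat)))))) (vnil (Vec Nat (succ (succ (succ (succ (succ zero)))))))) (vcons (Vec Nat (succ (succ (succ (succ (succ zero)))))) zero (vcons Nat (succ (succ (succ (succ zero)))) (succ (succ zero)) (vcons Nat (succ (succ (succ zero))) (succ (succ (succ (succ (succ (succ (succ (succ (succ zero))))))))) (vcons Nat (succ (succ zero)) (succ (succ (succ (succ (succ zero))))) (vcons Nat (succ zero) zero (vcons Nat zero (succ (succ zero)) (vnil Nat)))))) (vnil (Vec Nat (succ (succ (succ (succ (succ zero))))))))
steps to reach normal form (normal order): 12
already normal: no
first contracted redex: a beta-redex


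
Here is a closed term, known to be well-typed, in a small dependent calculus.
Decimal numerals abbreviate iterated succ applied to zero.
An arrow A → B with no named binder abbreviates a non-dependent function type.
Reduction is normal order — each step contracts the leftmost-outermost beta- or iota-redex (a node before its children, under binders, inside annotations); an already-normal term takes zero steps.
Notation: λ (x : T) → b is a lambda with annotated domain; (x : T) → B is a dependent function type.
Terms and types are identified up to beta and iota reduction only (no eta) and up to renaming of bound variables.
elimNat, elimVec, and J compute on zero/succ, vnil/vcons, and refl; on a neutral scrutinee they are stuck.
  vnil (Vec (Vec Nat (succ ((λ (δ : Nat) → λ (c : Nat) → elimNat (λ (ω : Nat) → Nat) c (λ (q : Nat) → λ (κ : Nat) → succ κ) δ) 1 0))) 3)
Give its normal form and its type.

reduced normal form:
  vnil (Vec (Vec Nat 2) 3)
type:
  Vec (Vec (Vec Nat 2) 3) 0


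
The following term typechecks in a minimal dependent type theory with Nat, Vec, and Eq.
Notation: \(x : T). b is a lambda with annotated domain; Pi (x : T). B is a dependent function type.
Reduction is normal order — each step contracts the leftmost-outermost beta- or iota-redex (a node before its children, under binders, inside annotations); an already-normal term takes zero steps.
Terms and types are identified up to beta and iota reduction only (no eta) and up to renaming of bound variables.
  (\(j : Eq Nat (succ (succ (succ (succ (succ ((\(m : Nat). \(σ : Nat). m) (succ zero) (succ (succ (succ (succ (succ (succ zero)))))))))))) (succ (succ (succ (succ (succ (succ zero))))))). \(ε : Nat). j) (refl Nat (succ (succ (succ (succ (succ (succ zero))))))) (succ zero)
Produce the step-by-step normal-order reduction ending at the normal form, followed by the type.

normal-order reduction:
  (\(j : Eq Nat (succ (succ (succ (succ (succ ((\(m : Nat). \(σ : Nat). m) (succ zero) (succ (succ (succ (succ (succ (succ zero)))))))))))) (succ (succ (succ (succ (succ (succ zero))))))). \(ε : Nat). j) (refl Nat (succ (succ (succ (succ (succ (succ zero))))))) (succ zero)
  ~> (\(j : Nat). refl Nat (succ (succ (succ (succ (succ (succ zero))))))) (succ zero)
  ~> refl Nat (succ (succ (succ (succ (succ (succ zero))))))
type:
  Eq Nat (succ (succ (succ (succ (succ (succ zero)))))) (succ (succ (succ (succ (succ (succ zero))))))


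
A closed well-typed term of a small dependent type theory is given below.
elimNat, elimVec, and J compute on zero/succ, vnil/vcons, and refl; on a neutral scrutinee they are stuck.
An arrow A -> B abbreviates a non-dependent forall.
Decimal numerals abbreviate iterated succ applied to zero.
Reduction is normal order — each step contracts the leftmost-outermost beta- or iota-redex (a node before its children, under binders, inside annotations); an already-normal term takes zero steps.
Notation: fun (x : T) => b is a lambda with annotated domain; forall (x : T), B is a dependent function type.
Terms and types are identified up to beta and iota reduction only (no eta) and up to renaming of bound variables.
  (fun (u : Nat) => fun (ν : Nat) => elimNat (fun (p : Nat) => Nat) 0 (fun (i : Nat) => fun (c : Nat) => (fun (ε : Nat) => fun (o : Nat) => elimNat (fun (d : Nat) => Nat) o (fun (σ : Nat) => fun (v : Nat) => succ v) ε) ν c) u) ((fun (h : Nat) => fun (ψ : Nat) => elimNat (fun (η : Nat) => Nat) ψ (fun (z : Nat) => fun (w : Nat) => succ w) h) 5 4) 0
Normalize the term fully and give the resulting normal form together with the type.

normal form:
  0
type:
  Nat


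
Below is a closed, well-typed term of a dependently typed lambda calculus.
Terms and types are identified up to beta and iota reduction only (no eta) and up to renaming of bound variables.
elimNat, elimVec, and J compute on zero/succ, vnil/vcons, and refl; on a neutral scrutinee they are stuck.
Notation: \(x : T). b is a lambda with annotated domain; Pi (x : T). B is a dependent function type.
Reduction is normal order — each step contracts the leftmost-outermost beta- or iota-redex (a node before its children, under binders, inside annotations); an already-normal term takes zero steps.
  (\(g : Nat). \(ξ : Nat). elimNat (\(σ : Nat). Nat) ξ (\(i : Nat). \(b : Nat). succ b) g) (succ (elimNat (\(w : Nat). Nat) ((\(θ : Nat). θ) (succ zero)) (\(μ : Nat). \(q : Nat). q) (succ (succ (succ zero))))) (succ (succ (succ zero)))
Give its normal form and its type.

reduced normal form:
  succ (succ (succ (succ (succ zero))))
inferred type:
  Nat


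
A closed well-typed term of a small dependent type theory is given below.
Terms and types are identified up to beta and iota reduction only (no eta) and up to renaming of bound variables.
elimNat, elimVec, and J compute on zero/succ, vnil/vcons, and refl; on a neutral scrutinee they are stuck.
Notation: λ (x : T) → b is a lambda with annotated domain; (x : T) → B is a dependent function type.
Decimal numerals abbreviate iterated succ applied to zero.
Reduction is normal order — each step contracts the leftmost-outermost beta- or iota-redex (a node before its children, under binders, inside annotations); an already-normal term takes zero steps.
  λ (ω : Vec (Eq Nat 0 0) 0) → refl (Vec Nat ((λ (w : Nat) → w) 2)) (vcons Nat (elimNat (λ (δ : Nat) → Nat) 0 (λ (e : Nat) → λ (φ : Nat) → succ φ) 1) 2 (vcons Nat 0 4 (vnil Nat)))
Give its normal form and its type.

reduced normal form:
  λ (ω : Vec (Eq Nat 0 0) 0) → refl (Vec Nat 2) (vcons Nat 1 2 (vcons Nat 0 4 (vnil Nat)))
type:
  (ω : Vec (Eq Nat 0 0) 0) → Eq (Vec Nat 2) (vcons Nat 1 2 (vcons Nat 0 4 (vnil Nat))) (vcons Nat 1 2 (vcons Nat 0 4 (vnil Nat)))


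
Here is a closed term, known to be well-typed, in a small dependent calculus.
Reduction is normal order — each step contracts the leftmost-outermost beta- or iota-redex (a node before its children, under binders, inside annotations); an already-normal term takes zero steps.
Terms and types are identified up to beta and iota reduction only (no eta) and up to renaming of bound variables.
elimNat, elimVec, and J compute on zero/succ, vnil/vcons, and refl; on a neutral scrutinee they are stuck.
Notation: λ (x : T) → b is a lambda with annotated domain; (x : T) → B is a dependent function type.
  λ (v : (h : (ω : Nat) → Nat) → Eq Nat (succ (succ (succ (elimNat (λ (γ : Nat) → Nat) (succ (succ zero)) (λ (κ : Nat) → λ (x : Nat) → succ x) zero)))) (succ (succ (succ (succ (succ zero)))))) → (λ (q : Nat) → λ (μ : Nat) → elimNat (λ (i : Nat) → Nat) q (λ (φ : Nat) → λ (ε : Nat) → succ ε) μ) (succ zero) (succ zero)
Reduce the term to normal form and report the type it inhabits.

normal form:
  λ (v : (h : (ω : Nat) → Nat) → Eq Nat (succ (succ (succ (succ (succ zero))))) (succ (succ (succ (succ (succ zero)))))) → succ (succ zero)
the term's type:
  (v : (h : (ω : Nat) → Nat) → Eq Nat (succ (succ (succ (succ (succ zero))))) (succ (succ (succ (succ (succ zero)))))) → Nat


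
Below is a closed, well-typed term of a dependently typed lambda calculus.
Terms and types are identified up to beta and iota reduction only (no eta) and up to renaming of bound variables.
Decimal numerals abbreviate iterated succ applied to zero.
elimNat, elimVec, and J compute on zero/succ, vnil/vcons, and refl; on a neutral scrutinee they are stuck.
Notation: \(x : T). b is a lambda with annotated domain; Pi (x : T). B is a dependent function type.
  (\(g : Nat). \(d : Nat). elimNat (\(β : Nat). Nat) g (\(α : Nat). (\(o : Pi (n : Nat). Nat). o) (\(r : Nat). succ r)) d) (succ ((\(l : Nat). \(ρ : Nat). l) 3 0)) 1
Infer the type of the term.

type:
  Nat


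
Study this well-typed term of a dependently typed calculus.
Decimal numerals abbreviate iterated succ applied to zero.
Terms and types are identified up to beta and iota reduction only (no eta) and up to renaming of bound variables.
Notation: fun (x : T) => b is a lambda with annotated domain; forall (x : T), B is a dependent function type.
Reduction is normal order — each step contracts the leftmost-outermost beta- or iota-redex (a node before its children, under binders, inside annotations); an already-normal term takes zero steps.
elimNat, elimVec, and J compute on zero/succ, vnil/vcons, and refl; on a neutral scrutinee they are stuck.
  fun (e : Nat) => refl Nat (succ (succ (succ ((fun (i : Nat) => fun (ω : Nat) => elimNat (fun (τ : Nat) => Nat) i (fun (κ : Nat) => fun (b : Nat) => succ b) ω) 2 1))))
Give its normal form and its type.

resulting normal form:
  fun (e : Nat) => refl Nat 6
type:
  forall (e : Nat), Eq Nat 6 6
observation: the leftmost-outermost redex is a beta-redex, and normalization takes 6 steps.


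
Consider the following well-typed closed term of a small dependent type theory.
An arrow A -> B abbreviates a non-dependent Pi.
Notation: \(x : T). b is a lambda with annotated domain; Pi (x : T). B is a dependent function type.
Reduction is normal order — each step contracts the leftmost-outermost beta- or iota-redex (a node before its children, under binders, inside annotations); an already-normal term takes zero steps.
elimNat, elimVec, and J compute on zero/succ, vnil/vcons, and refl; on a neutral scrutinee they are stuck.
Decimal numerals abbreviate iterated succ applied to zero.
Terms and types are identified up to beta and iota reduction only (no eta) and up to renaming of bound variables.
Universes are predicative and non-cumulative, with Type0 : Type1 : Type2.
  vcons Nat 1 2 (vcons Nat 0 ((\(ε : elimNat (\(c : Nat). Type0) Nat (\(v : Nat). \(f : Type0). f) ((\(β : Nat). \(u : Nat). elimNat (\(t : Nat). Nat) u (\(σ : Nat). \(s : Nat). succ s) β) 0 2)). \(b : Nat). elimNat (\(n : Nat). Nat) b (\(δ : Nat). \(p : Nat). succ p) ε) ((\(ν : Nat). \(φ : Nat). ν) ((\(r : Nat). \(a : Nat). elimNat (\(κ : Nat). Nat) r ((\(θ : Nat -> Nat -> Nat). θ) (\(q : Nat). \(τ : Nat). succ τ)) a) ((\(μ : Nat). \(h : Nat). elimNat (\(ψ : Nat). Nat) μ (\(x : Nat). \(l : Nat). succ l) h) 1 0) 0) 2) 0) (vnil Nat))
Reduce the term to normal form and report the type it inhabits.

normal form:
  vcons Nat 1 2 (vcons Nat 0 1 (vnil Nat))
type:
  Vec Nat 2
observation: the term reaches its normal form after 14 normal-order steps.


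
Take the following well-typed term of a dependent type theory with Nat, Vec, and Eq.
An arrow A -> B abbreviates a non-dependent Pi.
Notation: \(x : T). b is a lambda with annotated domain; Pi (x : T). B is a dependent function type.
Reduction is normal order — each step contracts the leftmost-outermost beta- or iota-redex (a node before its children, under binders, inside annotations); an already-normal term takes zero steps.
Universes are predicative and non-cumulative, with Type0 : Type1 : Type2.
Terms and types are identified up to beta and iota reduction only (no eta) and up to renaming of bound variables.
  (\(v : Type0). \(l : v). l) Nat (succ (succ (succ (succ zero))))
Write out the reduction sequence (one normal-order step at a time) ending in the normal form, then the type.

normal-order reduction sequence:
  (\(v : Type0). \(l : v). l) Nat (succ (succ (succ (succ zero))))
  ~> (\(v : Nat). v) (succ (succ (succ (succ zero))))
  ~> succ (succ (succ (succ zero)))
type:
  Nat


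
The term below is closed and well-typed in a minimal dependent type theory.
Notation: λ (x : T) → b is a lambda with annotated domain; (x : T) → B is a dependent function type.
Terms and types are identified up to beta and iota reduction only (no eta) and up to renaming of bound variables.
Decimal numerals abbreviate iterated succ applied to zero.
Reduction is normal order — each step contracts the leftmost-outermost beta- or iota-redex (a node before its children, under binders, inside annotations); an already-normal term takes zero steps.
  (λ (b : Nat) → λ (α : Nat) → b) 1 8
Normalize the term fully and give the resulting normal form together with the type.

reduced normal form:
  1
inferred type:
  Nat
observation: normalization takes exactly 2 steps under the normal-order strategy.


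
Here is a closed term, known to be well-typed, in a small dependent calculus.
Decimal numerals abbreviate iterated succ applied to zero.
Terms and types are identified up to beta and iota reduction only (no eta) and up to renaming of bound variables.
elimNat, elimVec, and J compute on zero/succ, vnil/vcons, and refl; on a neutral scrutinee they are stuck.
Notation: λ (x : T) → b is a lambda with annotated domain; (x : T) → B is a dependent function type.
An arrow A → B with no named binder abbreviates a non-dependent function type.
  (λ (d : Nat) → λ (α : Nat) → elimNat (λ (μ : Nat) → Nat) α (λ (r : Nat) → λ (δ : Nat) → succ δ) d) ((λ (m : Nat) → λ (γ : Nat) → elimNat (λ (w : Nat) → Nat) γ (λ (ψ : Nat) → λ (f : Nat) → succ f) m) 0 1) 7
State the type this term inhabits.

the term's type:
  Nat


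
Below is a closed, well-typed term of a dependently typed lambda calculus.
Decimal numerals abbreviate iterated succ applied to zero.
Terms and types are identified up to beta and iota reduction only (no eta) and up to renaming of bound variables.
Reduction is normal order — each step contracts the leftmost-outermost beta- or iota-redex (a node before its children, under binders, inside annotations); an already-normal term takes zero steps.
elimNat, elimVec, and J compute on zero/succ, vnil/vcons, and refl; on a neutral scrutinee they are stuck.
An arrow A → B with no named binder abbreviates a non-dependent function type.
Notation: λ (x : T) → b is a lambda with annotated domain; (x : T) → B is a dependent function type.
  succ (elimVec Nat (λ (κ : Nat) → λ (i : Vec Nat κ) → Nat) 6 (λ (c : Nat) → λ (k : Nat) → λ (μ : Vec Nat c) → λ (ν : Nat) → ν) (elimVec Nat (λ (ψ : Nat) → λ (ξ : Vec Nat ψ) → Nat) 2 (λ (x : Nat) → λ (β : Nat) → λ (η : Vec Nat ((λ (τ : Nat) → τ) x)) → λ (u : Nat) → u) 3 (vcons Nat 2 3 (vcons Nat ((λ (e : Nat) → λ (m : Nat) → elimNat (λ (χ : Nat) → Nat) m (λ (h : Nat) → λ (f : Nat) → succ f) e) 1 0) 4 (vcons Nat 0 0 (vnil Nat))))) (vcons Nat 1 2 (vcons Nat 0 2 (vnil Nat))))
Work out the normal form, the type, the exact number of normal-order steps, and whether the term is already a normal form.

resulting normal form:
  7
inferred type:
  Nat
steps to reach normal form (normal order): 11
already normal: no
first contracted redex: an elimVec iota-redex


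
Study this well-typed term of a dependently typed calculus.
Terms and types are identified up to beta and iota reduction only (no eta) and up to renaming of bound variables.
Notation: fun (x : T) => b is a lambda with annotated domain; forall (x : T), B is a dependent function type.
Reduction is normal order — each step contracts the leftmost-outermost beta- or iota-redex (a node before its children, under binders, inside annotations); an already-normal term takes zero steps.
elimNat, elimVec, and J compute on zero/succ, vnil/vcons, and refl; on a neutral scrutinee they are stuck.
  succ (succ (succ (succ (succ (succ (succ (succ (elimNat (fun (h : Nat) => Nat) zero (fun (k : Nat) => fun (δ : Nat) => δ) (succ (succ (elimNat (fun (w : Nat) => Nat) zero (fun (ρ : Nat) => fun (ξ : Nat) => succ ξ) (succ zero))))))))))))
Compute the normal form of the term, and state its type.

reduced normal form:
  succ (succ (succ (succ (succ (succ (succ (succ zero)))))))
type:
  Nat


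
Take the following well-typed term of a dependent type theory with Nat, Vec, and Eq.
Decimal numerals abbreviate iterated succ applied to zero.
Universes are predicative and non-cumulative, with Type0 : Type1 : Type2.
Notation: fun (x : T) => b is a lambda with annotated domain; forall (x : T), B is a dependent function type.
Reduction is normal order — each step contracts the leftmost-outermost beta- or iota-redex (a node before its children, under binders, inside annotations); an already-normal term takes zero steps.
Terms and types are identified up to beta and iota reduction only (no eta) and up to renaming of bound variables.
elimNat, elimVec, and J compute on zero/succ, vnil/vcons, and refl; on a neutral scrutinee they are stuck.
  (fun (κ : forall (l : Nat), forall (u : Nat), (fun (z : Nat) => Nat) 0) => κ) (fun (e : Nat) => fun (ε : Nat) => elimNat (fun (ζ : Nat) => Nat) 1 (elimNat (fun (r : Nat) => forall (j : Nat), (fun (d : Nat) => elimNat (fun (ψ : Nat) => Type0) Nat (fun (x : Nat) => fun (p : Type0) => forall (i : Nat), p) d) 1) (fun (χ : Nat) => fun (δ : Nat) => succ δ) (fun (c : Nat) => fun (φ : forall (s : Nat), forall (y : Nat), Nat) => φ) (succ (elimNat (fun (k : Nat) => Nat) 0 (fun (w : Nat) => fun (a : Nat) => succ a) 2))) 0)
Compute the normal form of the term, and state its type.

resulting normal form:
  fun (κ : Nat) => fun (l : Nat) => 1
inferred type:
  forall (κ : Nat), forall (l : Nat), Nat


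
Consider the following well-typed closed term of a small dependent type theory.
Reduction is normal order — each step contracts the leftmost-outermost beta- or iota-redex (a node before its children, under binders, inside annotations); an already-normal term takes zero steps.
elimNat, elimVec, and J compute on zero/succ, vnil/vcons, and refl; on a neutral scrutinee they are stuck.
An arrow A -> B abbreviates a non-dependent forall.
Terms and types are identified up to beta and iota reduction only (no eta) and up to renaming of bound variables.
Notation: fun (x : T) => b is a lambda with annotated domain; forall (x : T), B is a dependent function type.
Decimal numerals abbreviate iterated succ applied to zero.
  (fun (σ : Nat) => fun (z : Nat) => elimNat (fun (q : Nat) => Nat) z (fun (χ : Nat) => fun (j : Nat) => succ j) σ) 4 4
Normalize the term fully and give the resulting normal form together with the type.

reduced normal form:
  8
inferred type:
  Nat
observation: the leftmost-outermost redex is a beta-redex, and normalization takes 15 steps.
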